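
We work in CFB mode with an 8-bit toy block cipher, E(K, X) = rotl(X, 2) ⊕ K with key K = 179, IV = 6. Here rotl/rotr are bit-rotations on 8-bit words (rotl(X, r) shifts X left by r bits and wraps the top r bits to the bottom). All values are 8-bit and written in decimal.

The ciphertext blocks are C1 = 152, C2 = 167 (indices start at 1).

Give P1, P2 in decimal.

CFB decryption: P_i = C_i ⊕ E(K, C_{i−1}), with C_{0} = IV.
P1: E(K, 6) = 171; 152 ⊕ 171 = 51.
P2: E(K, 152) = 209; 167 ⊕ 209 = 118.

P1 = 51, P2 = 118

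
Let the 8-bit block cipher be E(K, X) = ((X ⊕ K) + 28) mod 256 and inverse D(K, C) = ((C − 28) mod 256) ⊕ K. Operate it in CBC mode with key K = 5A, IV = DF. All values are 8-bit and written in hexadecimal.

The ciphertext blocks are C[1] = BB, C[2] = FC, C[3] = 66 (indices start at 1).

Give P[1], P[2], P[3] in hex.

CBC decryption: P_i = D(K, C_i) ⊕ C_{i−1}, with C_{0} = IV.
P[1]: D(K, BB) = C9; C9 ⊕ DF = 16.
P[2]: D(K, FC) = 8E; 8E ⊕ BB = 35.
P[3]: D(K, 66) = 64; 64 ⊕ FC = 98.

P[1] = 16, P[2] = 35, P[3] = 98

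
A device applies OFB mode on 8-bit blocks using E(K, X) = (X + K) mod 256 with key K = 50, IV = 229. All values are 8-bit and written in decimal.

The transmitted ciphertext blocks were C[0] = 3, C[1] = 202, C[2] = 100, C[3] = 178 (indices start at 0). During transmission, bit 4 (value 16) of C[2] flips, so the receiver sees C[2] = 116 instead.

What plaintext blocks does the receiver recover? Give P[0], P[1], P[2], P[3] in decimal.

P[0] = 20, P[1] = 131, P[2] = 15, P[3] = 31

OFB decryption: S_i = E(K, S_{i−1}) with S_{−1} = IV; P_i = C_i ⊕ S_i.
Only C[2] changed, to 116. In OFB, a change in C_i flips the same bit in P_i only; the keystream is unaffected. Decrypting the received ciphertext:
P[0]: S = E(K, 229) = 23; 3 ⊕ 23 = 20.
P[1]: S = E(K, 23) = 73; 202 ⊕ 73 = 131.
P[2]: S = E(K, 73) = 123; 116 ⊕ 123 = 15.
P[3]: S = E(K, 123) = 173; 178 ⊕ 173 = 31.
Blocks that differ from the original plaintext: P[2].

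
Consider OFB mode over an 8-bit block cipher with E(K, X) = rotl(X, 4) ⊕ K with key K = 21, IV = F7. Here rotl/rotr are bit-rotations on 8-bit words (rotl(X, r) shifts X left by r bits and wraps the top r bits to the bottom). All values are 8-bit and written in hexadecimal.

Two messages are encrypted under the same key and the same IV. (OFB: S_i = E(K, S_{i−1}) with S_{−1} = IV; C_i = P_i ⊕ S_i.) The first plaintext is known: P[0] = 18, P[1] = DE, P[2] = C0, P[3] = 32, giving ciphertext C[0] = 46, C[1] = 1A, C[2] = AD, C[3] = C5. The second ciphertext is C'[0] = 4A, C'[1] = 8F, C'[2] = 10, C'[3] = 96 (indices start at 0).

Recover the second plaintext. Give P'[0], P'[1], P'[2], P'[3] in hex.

In OFB with a reused IV, both messages share the same keystream S_i, so C_i ⊕ C'_i = P_i ⊕ P'_i and thus P'_i = P_i ⊕ C_i ⊕ C'_i.
P'[0]: 18 ⊕ 46 ⊕ 4A = 14.
P'[1]: DE ⊕ 1A ⊕ 8F = 4B.
P'[2]: C0 ⊕ AD ⊕ 10 = 7D.
P'[3]: 32 ⊕ C5 ⊕ 96 = 61.

P'[0] = 14, P'[1] = 4B, P'[2] = 7D, P'[3] = 61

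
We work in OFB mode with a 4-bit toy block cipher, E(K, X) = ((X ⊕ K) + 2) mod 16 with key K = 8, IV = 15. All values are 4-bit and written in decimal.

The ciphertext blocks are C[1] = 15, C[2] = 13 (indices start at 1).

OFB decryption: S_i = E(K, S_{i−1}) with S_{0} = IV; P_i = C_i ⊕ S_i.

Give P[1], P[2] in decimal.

P[1] = 6, P[2] = 14

P[1]: S = E(K, 15) = 9; 15 ⊕ 9 = 6.
P[2]: S = E(K, 9) = 3; 13 ⊕ 3 = 14.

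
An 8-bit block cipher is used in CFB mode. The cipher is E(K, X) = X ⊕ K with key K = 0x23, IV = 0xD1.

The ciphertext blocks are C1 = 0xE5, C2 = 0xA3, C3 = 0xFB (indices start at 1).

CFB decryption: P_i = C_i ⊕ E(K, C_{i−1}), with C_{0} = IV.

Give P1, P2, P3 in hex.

P1: E(K, 0xD1) = 0xF2; 0xE5 ⊕ 0xF2 = 0x17.
P2: E(K, 0xE5) = 0xC6; 0xA3 ⊕ 0xC6 = 0x65.
P3: E(K, 0xA3) = 0x80; 0xFB ⊕ 0x80 = 0x7B.

P1 = 0x17, P2 = 0x65, P3 = 0x7B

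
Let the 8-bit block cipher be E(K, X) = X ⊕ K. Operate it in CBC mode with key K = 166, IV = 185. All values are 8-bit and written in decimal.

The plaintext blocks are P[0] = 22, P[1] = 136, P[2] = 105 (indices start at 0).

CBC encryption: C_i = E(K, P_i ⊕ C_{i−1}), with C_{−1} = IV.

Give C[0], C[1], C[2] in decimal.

C[0]: P[0] ⊕ 185 = 175; E(K, 175) = 9.
C[1]: P[1] ⊕ 9 = 129; E(K, 129) = 39.
C[2]: P[2] ⊕ 39 = 78; E(K, 78) = 232.

C[0] = 9, C[1] = 39, C[2] = 232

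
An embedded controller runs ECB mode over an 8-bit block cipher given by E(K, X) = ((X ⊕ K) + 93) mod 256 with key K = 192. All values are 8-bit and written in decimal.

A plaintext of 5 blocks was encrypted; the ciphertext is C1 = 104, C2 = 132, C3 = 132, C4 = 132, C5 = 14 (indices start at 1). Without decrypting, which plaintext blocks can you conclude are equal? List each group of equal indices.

P2 = P3 = P4

ECB encrypts each block independently with the same key, so equal ciphertext blocks imply equal plaintext blocks.
C2 = C3 = C4 = 132, so P2 = P3 = P4.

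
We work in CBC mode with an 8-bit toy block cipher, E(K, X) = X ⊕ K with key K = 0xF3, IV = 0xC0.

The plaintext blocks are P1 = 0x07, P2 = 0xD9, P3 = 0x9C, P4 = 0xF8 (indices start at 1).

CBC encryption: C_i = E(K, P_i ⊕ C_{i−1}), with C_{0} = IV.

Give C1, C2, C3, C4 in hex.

C1: P1 ⊕ 0xC0 = 0xC7; E(K, 0xC7) = 0x34.
C2: P2 ⊕ 0x34 = 0xED; E(K, 0xED) = 0x1E.
C3: P3 ⊕ 0x1E = 0x82; E(K, 0x82) = 0x71.
C4: P4 ⊕ 0x71 = 0x89; E(K, 0x89) = 0x7A.

C1 = 0x34, C2 = 0x1E, C3 = 0x71, C4 = 0x7A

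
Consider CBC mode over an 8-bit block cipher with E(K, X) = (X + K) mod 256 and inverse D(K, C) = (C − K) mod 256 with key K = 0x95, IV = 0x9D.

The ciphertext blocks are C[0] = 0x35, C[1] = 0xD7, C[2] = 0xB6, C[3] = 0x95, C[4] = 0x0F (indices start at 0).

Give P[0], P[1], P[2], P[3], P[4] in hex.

CBC decryption: P_i = D(K, C_i) ⊕ C_{i−1}, with C_{−1} = IV.
P[0]: D(K, 0x35) = 0xA0; 0xA0 ⊕ 0x9D = 0x3D.
P[1]: D(K, 0xD7) = 0x42; 0x42 ⊕ 0x35 = 0x77.
P[2]: D(K, 0xB6) = 0x21; 0x21 ⊕ 0xD7 = 0xF6.
P[3]: D(K, 0x95) = 0x00; 0x00 ⊕ 0xB6 = 0xB6.
P[4]: D(K, 0x0F) = 0x7A; 0x7A ⊕ 0x95 = 0xEF.

P[0] = 0x3D, P[1] = 0x77, P[2] = 0xF6, P[3] = 0xB6, P[4] = 0xEF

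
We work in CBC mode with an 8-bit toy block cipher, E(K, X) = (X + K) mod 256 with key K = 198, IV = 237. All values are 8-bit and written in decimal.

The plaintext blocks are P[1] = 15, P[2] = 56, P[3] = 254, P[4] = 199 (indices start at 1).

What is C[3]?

CBC encryption: C_i = E(K, P_i ⊕ C_{i−1}), with C_{0} = IV.
C[1]: P[1] ⊕ 237 = 226; E(K, 226) = 168.
C[2]: P[2] ⊕ 168 = 144; E(K, 144) = 86.
C[3]: P[3] ⊕ 86 = 168; E(K, 168) = 110.

C[3] = 110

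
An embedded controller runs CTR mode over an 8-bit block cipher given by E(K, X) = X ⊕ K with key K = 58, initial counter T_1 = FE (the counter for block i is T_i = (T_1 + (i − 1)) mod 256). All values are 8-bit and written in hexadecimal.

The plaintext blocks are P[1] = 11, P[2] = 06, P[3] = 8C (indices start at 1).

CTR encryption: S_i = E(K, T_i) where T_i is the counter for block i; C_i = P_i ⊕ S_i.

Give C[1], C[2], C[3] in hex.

C[1] = B7, C[2] = A1, C[3] = D4

C[1]: T = FE, S = E(K, T) = A6; 11 ⊕ A6 = B7.
C[2]: T = FF, S = E(K, T) = A7; 06 ⊕ A7 = A1.
C[3]: T = 00, S = E(K, T) = 58; 8C ⊕ 58 = D4.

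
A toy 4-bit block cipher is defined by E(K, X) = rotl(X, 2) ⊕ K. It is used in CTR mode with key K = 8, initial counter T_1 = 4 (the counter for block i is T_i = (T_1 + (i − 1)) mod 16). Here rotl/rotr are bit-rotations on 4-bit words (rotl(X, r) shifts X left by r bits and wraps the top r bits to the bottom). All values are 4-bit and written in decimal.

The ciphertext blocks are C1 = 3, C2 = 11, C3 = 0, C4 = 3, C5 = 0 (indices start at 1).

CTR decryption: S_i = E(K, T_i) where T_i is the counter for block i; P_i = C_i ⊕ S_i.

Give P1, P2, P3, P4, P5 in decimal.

P1: T = 4, S = E(K, T) = 9; 3 ⊕ 9 = 10.
P2: T = 5, S = E(K, T) = 13; 11 ⊕ 13 = 6.
P3: T = 6, S = E(K, T) = 1; 0 ⊕ 1 = 1.
P4: T = 7, S = E(K, T) = 5; 3 ⊕ 5 = 6.
P5: T = 8, S = E(K, T) = 10; 0 ⊕ 10 = 10.

P1 = 10, P2 = 6, P3 = 1, P4 = 6, P5 = 10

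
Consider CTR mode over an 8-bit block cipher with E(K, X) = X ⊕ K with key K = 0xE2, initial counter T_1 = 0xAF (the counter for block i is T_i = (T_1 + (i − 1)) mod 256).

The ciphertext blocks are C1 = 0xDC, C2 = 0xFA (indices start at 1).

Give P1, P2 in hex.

CTR decryption: S_i = E(K, T_i) where T_i is the counter for block i; P_i = C_i ⊕ S_i.
P1: T = 0xAF, S = E(K, T) = 0x4D; 0xDC ⊕ 0x4D = 0x91.
P2: T = 0xB0, S = E(K, T) = 0x52; 0xFA ⊕ 0x52 = 0xA8.

P1 = 0x91, P2 = 0xA8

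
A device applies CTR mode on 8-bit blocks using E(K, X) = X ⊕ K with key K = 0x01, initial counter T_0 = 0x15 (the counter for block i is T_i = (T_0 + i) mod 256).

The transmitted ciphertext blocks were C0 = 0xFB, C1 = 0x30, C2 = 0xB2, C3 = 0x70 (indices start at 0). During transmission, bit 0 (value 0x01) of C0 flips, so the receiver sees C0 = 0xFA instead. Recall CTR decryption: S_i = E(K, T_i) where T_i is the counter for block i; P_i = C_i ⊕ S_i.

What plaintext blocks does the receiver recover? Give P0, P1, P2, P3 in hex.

P0 = 0xEE, P1 = 0x27, P2 = 0xA4, P3 = 0x69

Only C0 changed, to 0xFA. In CTR, a change in C_i flips the same bit in P_i only; the keystream is unaffected. Decrypting the received ciphertext:
P0: T = 0x15, S = E(K, T) = 0x14; 0xFA ⊕ 0x14 = 0xEE.
P1: T = 0x16, S = E(K, T) = 0x17; 0x30 ⊕ 0x17 = 0x27.
P2: T = 0x17, S = E(K, T) = 0x16; 0xB2 ⊕ 0x16 = 0xA4.
P3: T = 0x18, S = E(K, T) = 0x19; 0x70 ⊕ 0x19 = 0x69.
Blocks that differ from the original plaintext: P0.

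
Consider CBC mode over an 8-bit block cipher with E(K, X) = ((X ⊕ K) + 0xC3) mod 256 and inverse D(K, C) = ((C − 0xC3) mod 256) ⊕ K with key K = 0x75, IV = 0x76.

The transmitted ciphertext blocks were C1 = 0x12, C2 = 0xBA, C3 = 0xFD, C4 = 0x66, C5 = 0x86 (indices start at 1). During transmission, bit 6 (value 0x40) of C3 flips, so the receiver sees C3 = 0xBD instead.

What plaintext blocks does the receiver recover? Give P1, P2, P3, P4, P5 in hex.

CBC decryption: P_i = D(K, C_i) ⊕ C_{i−1}, with C_{0} = IV.
Only C3 changed, to 0xBD. In CBC, a change in C_i garbles P_i and flips the same bit in P_{i+1}. Decrypting the received ciphertext:
P1: D(K, 0x12) = 0x3A; 0x3A ⊕ 0x76 = 0x4C.
P2: D(K, 0xBA) = 0x82; 0x82 ⊕ 0x12 = 0x90.
P3: D(K, 0xBD) = 0x8F; 0x8F ⊕ 0xBA = 0x35.
P4: D(K, 0x66) = 0xD6; 0xD6 ⊕ 0xBD = 0x6B.
P5: D(K, 0x86) = 0xB6; 0xB6 ⊕ 0x66 = 0xD0.
Blocks that differ from the original plaintext: P3, P4.

P1 = 0x4C, P2 = 0x90, P3 = 0x35, P4 = 0x6B, P5 = 0xD0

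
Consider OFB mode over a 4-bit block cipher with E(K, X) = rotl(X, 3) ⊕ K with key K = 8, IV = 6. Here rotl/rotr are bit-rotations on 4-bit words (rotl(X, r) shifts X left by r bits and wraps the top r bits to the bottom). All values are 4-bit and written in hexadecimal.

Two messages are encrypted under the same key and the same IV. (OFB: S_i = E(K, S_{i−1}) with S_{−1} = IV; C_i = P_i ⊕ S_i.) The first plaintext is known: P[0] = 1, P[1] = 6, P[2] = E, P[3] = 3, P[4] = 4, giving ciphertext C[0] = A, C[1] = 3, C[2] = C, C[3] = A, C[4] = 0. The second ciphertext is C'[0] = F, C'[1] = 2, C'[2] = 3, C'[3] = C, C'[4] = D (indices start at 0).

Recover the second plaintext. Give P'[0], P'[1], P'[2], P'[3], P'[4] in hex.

In OFB with a reused IV, both messages share the same keystream S_i, so C_i ⊕ C'_i = P_i ⊕ P'_i and thus P'_i = P_i ⊕ C_i ⊕ C'_i.
P'[0]: 1 ⊕ A ⊕ F = 4.
P'[1]: 6 ⊕ 3 ⊕ 2 = 7.
P'[2]: E ⊕ C ⊕ 3 = 1.
P'[3]: 3 ⊕ A ⊕ C = 5.
P'[4]: 4 ⊕ 0 ⊕ D = 9.

P'[0] = 4, P'[1] = 7, P'[2] = 1, P'[3] = 5, P'[4] = 9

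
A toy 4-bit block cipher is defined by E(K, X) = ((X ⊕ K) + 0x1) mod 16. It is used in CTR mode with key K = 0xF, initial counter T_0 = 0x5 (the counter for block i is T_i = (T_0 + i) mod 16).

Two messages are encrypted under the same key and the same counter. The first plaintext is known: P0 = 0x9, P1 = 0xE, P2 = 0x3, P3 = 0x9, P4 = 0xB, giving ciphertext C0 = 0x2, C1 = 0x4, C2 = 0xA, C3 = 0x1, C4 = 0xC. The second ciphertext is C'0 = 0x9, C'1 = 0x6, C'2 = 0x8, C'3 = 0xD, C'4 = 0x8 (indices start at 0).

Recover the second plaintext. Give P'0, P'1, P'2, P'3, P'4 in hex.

In CTR with a reused counter, both messages share the same keystream S_i, so C_i ⊕ C'_i = P_i ⊕ P'_i and thus P'_i = P_i ⊕ C_i ⊕ C'_i.
P'0: 0x9 ⊕ 0x2 ⊕ 0x9 = 0x2.
P'1: 0xE ⊕ 0x4 ⊕ 0x6 = 0xC.
P'2: 0x3 ⊕ 0xA ⊕ 0x8 = 0x1.
P'3: 0x9 ⊕ 0x1 ⊕ 0xD = 0x5.
P'4: 0xB ⊕ 0xC ⊕ 0x8 = 0xF.

P'0 = 0x2, P'1 = 0xC, P'2 = 0x1, P'3 = 0x5, P'4 = 0xF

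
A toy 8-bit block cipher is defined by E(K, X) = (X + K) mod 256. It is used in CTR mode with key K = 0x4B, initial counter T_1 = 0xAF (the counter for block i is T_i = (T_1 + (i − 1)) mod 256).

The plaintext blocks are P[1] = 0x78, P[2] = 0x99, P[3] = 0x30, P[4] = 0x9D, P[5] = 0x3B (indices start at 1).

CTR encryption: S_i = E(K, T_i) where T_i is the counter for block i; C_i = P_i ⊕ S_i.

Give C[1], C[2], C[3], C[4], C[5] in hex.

C[1]: T = 0xAF, S = E(K, T) = 0xFA; 0x78 ⊕ 0xFA = 0x82.
C[2]: T = 0xB0, S = E(K, T) = 0xFB; 0x99 ⊕ 0xFB = 0x62.
C[3]: T = 0xB1, S = E(K, T) = 0xFC; 0x30 ⊕ 0xFC = 0xCC.
C[4]: T = 0xB2, S = E(K, T) = 0xFD; 0x9D ⊕ 0xFD = 0x60.
C[5]: T = 0xB3, S = E(K, T) = 0xFE; 0x3B ⊕ 0xFE = 0xC5.

C[1] = 0x82, C[2] = 0x62, C[3] = 0xCC, C[4] = 0x60, C[5] = 0xC5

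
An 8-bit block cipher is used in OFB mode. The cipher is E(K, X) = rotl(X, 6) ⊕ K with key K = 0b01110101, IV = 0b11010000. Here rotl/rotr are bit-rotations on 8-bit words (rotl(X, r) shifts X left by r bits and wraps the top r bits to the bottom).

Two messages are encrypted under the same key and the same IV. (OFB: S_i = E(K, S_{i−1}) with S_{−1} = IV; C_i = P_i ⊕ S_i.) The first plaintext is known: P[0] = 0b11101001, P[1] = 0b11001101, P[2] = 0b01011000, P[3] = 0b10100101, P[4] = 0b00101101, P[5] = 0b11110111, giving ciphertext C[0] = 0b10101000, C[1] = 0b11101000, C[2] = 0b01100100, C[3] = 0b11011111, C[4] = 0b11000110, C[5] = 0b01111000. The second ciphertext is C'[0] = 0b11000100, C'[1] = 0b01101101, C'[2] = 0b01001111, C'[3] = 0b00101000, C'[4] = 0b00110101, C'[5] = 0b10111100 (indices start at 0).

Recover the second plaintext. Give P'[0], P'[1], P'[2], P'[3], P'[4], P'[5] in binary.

In OFB with a reused IV, both messages share the same keystream S_i, so C_i ⊕ C'_i = P_i ⊕ P'_i and thus P'_i = P_i ⊕ C_i ⊕ C'_i.
P'[0]: 0b11101001 ⊕ 0b10101000 ⊕ 0b11000100 = 0b10000101.
P'[1]: 0b11001101 ⊕ 0b11101000 ⊕ 0b01101101 = 0b01001000.
P'[2]: 0b01011000 ⊕ 0b01100100 ⊕ 0b01001111 = 0b01110011.
P'[3]: 0b10100101 ⊕ 0b11011111 ⊕ 0b00101000 = 0b01010010.
P'[4]: 0b00101101 ⊕ 0b11000110 ⊕ 0b00110101 = 0b11011110.
P'[5]: 0b11110111 ⊕ 0b01111000 ⊕ 0b10111100 = 0b00110011.

P'[0] = 0b10000101, P'[1] = 0b01001000, P'[2] = 0b01110011, P'[3] = 0b01010010, P'[4] = 0b11011110, P'[5] = 0b00110011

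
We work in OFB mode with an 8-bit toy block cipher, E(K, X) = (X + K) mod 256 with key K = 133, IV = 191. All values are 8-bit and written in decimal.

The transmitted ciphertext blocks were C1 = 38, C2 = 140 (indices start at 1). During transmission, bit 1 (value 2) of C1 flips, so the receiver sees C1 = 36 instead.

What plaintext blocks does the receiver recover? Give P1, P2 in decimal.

OFB decryption: S_i = E(K, S_{i−1}) with S_{0} = IV; P_i = C_i ⊕ S_i.
Only C1 changed, to 36. In OFB, a change in C_i flips the same bit in P_i only; the keystream is unaffected. Decrypting the received ciphertext:
P1: S = E(K, 191) = 68; 36 ⊕ 68 = 96.
P2: S = E(K, 68) = 201; 140 ⊕ 201 = 69.
Blocks that differ from the original plaintext: P1.

P1 = 96, P2 = 69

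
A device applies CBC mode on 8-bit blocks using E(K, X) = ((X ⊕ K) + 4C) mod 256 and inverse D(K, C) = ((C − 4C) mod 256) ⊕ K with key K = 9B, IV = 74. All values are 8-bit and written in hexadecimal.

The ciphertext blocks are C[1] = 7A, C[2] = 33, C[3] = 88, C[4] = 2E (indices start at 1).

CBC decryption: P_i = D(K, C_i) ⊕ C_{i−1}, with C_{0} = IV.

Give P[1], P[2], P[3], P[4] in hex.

P[1] = C1, P[2] = 06, P[3] = 94, P[4] = F1

P[1]: D(K, 7A) = B5; B5 ⊕ 74 = C1.
P[2]: D(K, 33) = 7C; 7C ⊕ 7A = 06.
P[3]: D(K, 88) = A7; A7 ⊕ 33 = 94.
P[4]: D(K, 2E) = 79; 79 ⊕ 88 = F1.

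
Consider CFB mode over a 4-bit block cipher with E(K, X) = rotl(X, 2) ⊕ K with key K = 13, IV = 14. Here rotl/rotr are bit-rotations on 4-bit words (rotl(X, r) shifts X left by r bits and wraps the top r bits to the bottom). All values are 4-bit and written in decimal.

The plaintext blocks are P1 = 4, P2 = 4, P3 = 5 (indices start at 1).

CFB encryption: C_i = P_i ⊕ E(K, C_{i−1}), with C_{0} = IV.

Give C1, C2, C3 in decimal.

C1 = 2, C2 = 1, C3 = 12

C1: E(K, 14) = 6; 4 ⊕ 6 = 2.
C2: E(K, 2) = 5; 4 ⊕ 5 = 1.
C3: E(K, 1) = 9; 5 ⊕ 9 = 12.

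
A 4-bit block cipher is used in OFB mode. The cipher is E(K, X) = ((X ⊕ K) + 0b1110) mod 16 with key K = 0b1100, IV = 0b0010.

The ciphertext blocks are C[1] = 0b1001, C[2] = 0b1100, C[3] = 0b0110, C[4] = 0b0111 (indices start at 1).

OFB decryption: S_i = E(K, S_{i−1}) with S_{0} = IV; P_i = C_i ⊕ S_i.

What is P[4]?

P[4] = 0b1101

P[1]: S = E(K, 0b0010) = 0b1100; 0b1001 ⊕ 0b1100 = 0b0101.
P[2]: S = E(K, 0b1100) = 0b1110; 0b1100 ⊕ 0b1110 = 0b0010.
P[3]: S = E(K, 0b1110) = 0b0000; 0b0110 ⊕ 0b0000 = 0b0110.
P[4]: S = E(K, 0b0000) = 0b1010; 0b0111 ⊕ 0b1010 = 0b1101.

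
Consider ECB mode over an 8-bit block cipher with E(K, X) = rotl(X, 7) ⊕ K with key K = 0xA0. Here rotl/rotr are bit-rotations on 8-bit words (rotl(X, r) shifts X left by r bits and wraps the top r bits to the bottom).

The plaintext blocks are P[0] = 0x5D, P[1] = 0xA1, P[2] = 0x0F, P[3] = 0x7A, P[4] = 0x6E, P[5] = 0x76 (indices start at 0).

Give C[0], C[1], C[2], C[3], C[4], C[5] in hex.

C[0] = 0x0E, C[1] = 0x70, C[2] = 0x27, C[3] = 0x9D, C[4] = 0x97, C[5] = 0x9B

ECB encryption: C_i = E(K, P_i).
C[0]: E(K, 0x5D) = 0x0E.
C[1]: E(K, 0xA1) = 0x70.
C[2]: E(K, 0x0F) = 0x27.
C[3]: E(K, 0x7A) = 0x9D.
C[4]: E(K, 0x6E) = 0x97.
C[5]: E(K, 0x76) = 0x9B.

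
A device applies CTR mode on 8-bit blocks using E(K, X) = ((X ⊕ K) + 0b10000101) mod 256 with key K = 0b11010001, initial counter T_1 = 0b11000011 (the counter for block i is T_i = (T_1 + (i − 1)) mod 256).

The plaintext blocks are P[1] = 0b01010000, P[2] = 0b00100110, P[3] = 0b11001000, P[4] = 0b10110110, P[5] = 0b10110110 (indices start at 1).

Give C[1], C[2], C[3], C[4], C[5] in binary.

CTR encryption: S_i = E(K, T_i) where T_i is the counter for block i; C_i = P_i ⊕ S_i.
C[1]: T = 0b11000011, S = E(K, T) = 0b10010111; 0b01010000 ⊕ 0b10010111 = 0b11000111.
C[2]: T = 0b11000100, S = E(K, T) = 0b10011010; 0b00100110 ⊕ 0b10011010 = 0b10111100.
C[3]: T = 0b11000101, S = E(K, T) = 0b10011001; 0b11001000 ⊕ 0b10011001 = 0b01010001.
C[4]: T = 0b11000110, S = E(K, T) = 0b10011100; 0b10110110 ⊕ 0b10011100 = 0b00101010.
C[5]: T = 0b11000111, S = E(K, T) = 0b10011011; 0b10110110 ⊕ 0b10011011 = 0b00101101.

C[1] = 0b11000111, C[2] = 0b10111100, C[3] = 0b01010001, C[4] = 0b00101010, C[5] = 0b00101101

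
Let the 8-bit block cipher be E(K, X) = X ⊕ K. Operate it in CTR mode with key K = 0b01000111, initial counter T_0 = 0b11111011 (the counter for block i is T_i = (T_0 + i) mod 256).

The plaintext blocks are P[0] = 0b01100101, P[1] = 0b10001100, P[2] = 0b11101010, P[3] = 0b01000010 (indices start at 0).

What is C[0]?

CTR encryption: S_i = E(K, T_i) where T_i is the counter for block i; C_i = P_i ⊕ S_i.
C[0]: T = 0b11111011, S = E(K, T) = 0b10111100; 0b01100101 ⊕ 0b10111100 = 0b11011001.

C[0] = 0b11011001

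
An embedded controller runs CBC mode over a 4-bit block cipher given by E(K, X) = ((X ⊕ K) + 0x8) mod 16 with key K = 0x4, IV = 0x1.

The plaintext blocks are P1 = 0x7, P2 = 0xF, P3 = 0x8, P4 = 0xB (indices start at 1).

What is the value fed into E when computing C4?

0x6

CBC encryption: C_i = E(K, P_i ⊕ C_{i−1}), with C_{0} = IV.
C1: P1 ⊕ 0x1 = 0x6; E(K, 0x6) = 0xA.
C2: P2 ⊕ 0xA = 0x5; E(K, 0x5) = 0x9.
C3: P3 ⊕ 0x9 = 0x1; E(K, 0x1) = 0xD.
C4: P4 ⊕ 0xD = 0x6; E(K, 0x6) = 0xA.
So the input to E for block 4 is 0x6.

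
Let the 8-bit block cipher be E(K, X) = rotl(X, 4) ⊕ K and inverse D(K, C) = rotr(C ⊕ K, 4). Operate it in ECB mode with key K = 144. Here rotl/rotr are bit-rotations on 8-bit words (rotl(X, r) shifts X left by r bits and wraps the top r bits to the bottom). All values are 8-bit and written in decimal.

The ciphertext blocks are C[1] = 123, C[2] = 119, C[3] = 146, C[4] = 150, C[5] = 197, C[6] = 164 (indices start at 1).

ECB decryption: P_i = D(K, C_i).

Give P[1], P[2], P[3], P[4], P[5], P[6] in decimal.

P[1]: D(K, 123) = 190.
P[2]: D(K, 119) = 126.
P[3]: D(K, 146) = 32.
P[4]: D(K, 150) = 96.
P[5]: D(K, 197) = 85.
P[6]: D(K, 164) = 67.

P[1] = 190, P[2] = 126, P[3] = 32, P[4] = 96, P[5] = 85, P[6] = 67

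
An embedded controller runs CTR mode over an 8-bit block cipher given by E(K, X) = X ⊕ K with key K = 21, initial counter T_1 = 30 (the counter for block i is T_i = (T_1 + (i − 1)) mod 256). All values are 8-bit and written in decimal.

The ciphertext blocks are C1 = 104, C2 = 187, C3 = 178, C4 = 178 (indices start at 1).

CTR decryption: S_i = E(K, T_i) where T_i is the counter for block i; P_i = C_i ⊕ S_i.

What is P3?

P3: T = 32, S = E(K, T) = 53; 178 ⊕ 53 = 135.

P3 = 135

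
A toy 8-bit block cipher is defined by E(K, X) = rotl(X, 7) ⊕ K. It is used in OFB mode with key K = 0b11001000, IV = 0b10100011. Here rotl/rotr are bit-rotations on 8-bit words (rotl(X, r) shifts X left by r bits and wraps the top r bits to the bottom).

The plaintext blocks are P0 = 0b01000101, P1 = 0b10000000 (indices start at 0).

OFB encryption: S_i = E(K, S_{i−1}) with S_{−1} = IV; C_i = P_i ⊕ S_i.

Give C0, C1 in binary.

C0: S = E(K, 0b10100011) = 0b00011001; 0b01000101 ⊕ 0b00011001 = 0b01011100.
C1: S = E(K, 0b00011001) = 0b01000100; 0b10000000 ⊕ 0b01000100 = 0b11000100.

C0 = 0b01011100, C1 = 0b11000100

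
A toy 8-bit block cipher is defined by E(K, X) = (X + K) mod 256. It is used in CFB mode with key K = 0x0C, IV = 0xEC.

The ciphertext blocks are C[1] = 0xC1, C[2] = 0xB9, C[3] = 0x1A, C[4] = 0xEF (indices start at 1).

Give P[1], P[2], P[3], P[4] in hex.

CFB decryption: P_i = C_i ⊕ E(K, C_{i−1}), with C_{0} = IV.
P[1]: E(K, 0xEC) = 0xF8; 0xC1 ⊕ 0xF8 = 0x39.
P[2]: E(K, 0xC1) = 0xCD; 0xB9 ⊕ 0xCD = 0x74.
P[3]: E(K, 0xB9) = 0xC5; 0x1A ⊕ 0xC5 = 0xDF.
P[4]: E(K, 0x1A) = 0x26; 0xEF ⊕ 0x26 = 0xC9.

P[1] = 0x39, P[2] = 0x74, P[3] = 0xDF, P[4] = 0xC9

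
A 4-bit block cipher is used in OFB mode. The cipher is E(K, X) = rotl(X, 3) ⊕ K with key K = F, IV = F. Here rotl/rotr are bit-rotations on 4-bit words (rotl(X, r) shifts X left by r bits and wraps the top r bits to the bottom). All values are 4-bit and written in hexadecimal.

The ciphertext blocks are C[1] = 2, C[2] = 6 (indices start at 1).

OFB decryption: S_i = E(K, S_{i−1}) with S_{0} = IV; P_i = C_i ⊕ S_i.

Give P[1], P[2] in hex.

P[1]: S = E(K, F) = 0; 2 ⊕ 0 = 2.
P[2]: S = E(K, 0) = F; 6 ⊕ F = 9.

P[1] = 2, P[2] = 9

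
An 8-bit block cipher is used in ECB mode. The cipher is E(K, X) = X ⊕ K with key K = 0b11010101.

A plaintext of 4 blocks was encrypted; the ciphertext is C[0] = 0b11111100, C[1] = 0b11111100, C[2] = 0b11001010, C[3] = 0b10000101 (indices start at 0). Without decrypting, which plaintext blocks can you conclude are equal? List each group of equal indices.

ECB encrypts each block independently with the same key, so equal ciphertext blocks imply equal plaintext blocks.
C[0] = C[1] = 0b11111100, so P[0] = P[1].

P[0] = P[1]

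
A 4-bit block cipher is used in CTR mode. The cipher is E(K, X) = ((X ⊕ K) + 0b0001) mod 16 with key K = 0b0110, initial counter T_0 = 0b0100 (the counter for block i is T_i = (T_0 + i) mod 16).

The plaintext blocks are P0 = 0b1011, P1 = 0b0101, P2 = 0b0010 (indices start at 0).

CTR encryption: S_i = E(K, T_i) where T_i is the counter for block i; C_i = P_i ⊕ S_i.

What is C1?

C0: T = 0b0100, S = E(K, T) = 0b0011; 0b1011 ⊕ 0b0011 = 0b1000.
C1: T = 0b0101, S = E(K, T) = 0b0100; 0b0101 ⊕ 0b0100 = 0b0001.

C1 = 0b0001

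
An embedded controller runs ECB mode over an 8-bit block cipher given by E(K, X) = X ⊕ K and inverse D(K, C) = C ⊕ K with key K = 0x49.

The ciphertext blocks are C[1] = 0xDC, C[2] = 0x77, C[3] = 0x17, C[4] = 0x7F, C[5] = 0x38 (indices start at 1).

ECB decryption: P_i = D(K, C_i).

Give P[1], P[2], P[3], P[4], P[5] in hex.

P[1]: D(K, 0xDC) = 0x95.
P[2]: D(K, 0x77) = 0x3E.
P[3]: D(K, 0x17) = 0x5E.
P[4]: D(K, 0x7F) = 0x36.
P[5]: D(K, 0x38) = 0x71.

P[1] = 0x95, P[2] = 0x3E, P[3] = 0x5E, P[4] = 0x36, P[5] = 0x71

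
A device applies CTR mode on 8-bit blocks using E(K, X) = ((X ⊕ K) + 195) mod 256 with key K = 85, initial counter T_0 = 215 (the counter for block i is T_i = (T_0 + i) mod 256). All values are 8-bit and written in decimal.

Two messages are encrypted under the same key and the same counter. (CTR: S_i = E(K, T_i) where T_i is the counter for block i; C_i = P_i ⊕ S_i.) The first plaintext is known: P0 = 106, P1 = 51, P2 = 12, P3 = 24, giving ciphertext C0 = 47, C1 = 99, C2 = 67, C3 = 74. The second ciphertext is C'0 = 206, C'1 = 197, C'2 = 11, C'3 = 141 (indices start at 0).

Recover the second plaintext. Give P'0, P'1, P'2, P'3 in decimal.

In CTR with a reused counter, both messages share the same keystream S_i, so C_i ⊕ C'_i = P_i ⊕ P'_i and thus P'_i = P_i ⊕ C_i ⊕ C'_i.
P'0: 106 ⊕ 47 ⊕ 206 = 139.
P'1: 51 ⊕ 99 ⊕ 197 = 149.
P'2: 12 ⊕ 67 ⊕ 11 = 68.
P'3: 24 ⊕ 74 ⊕ 141 = 223.

P'0 = 139, P'1 = 149, P'2 = 68, P'3 = 223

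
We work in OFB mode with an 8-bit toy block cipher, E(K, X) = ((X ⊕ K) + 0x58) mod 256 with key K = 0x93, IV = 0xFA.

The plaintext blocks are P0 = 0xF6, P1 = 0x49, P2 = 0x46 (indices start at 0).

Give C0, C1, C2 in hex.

C0 = 0x37, C1 = 0xE3, C2 = 0xD7

OFB encryption: S_i = E(K, S_{i−1}) with S_{−1} = IV; C_i = P_i ⊕ S_i.
C0: S = E(K, 0xFA) = 0xC1; 0xF6 ⊕ 0xC1 = 0x37.
C1: S = E(K, 0xC1) = 0xAA; 0x49 ⊕ 0xAA = 0xE3.
C2: S = E(K, 0xAA) = 0x91; 0x46 ⊕ 0x91 = 0xD7.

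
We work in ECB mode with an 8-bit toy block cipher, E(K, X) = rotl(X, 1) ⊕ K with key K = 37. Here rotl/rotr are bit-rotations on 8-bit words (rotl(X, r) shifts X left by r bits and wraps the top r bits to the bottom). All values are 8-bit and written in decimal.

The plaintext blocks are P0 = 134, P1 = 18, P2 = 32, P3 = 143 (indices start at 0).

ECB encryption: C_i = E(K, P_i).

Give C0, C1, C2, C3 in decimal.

C0: E(K, 134) = 40.
C1: E(K, 18) = 1.
C2: E(K, 32) = 101.
C3: E(K, 143) = 58.

C0 = 40, C1 = 1, C2 = 101, C3 = 58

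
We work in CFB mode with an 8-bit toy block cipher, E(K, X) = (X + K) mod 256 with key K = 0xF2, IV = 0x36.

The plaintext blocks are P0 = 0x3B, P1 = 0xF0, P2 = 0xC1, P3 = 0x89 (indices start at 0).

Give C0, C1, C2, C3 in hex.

CFB encryption: C_i = P_i ⊕ E(K, C_{i−1}), with C_{−1} = IV.
C0: E(K, 0x36) = 0x28; 0x3B ⊕ 0x28 = 0x13.
C1: E(K, 0x13) = 0x05; 0xF0 ⊕ 0x05 = 0xF5.
C2: E(K, 0xF5) = 0xE7; 0xC1 ⊕ 0xE7 = 0x26.
C3: E(K, 0x26) = 0x18; 0x89 ⊕ 0x18 = 0x91.

C0 = 0x13, C1 = 0xF5, C2 = 0x26, C3 = 0x91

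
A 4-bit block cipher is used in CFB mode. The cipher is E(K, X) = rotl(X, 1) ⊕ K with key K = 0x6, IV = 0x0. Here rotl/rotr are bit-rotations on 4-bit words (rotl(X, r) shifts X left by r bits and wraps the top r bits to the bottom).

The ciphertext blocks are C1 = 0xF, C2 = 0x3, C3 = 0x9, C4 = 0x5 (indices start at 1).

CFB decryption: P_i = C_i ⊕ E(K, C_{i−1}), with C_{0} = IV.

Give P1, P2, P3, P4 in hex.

P1: E(K, 0x0) = 0x6; 0xF ⊕ 0x6 = 0x9.
P2: E(K, 0xF) = 0x9; 0x3 ⊕ 0x9 = 0xA.
P3: E(K, 0x3) = 0x0; 0x9 ⊕ 0x0 = 0x9.
P4: E(K, 0x9) = 0x5; 0x5 ⊕ 0x5 = 0x0.

P1 = 0x9, P2 = 0xA, P3 = 0x9, P4 = 0x0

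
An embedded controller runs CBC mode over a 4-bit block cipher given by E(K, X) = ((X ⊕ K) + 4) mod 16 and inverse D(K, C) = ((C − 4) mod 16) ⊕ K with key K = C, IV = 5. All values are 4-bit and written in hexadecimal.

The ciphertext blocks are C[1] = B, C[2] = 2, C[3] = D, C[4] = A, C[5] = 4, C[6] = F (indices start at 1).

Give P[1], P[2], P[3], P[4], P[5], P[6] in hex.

P[1] = E, P[2] = 9, P[3] = 7, P[4] = 7, P[5] = 6, P[6] = 3

CBC decryption: P_i = D(K, C_i) ⊕ C_{i−1}, with C_{0} = IV.
P[1]: D(K, B) = B; B ⊕ 5 = E.
P[2]: D(K, 2) = 2; 2 ⊕ B = 9.
P[3]: D(K, D) = 5; 5 ⊕ 2 = 7.
P[4]: D(K, A) = A; A ⊕ D = 7.
P[5]: D(K, 4) = C; C ⊕ A = 6.
P[6]: D(K, F) = 7; 7 ⊕ 4 = 3.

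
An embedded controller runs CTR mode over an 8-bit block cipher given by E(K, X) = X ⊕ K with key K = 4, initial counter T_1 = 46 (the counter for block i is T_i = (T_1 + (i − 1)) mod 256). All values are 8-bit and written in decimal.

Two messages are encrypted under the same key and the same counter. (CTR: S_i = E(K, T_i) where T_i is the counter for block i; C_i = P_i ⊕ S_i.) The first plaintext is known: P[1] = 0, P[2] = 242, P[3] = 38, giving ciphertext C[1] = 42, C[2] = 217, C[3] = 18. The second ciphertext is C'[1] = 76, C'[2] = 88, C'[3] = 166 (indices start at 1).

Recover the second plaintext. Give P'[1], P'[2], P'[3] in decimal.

In CTR with a reused counter, both messages share the same keystream S_i, so C_i ⊕ C'_i = P_i ⊕ P'_i and thus P'_i = P_i ⊕ C_i ⊕ C'_i.
P'[1]: 0 ⊕ 42 ⊕ 76 = 102.
P'[2]: 242 ⊕ 217 ⊕ 88 = 115.
P'[3]: 38 ⊕ 18 ⊕ 166 = 146.

P'[1] = 102, P'[2] = 115, P'[3] = 146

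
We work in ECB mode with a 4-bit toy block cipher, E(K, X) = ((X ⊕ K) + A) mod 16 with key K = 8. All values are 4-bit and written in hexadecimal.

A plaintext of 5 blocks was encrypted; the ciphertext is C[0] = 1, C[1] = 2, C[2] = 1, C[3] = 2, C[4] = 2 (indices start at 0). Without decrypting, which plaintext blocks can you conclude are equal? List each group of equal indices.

ECB encrypts each block independently with the same key, so equal ciphertext blocks imply equal plaintext blocks.
C[0] = C[2] = 1, so P[0] = P[2].
C[1] = C[3] = C[4] = 2, so P[1] = P[3] = P[4].

P[0] = P[2]; P[1] = P[3] = P[4]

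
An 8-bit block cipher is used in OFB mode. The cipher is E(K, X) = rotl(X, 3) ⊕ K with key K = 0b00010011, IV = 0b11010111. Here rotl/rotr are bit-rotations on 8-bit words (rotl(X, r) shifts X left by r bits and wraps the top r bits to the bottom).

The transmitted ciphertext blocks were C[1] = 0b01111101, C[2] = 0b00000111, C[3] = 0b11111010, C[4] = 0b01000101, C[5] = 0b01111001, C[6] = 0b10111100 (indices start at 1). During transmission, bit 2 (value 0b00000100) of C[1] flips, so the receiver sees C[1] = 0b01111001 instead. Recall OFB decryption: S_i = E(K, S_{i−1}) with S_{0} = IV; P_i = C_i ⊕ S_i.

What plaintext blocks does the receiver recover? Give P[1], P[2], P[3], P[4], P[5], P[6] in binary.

Only C[1] changed, to 0b01111001. In OFB, a change in C_i flips the same bit in P_i only; the keystream is unaffected. Decrypting the received ciphertext:
P[1]: S = E(K, 0b11010111) = 0b10101101; 0b01111001 ⊕ 0b10101101 = 0b11010100.
P[2]: S = E(K, 0b10101101) = 0b01111110; 0b00000111 ⊕ 0b01111110 = 0b01111001.
P[3]: S = E(K, 0b01111110) = 0b11100000; 0b11111010 ⊕ 0b11100000 = 0b00011010.
P[4]: S = E(K, 0b11100000) = 0b00010100; 0b01000101 ⊕ 0b00010100 = 0b01010001.
P[5]: S = E(K, 0b00010100) = 0b10110011; 0b01111001 ⊕ 0b10110011 = 0b11001010.
P[6]: S = E(K, 0b10110011) = 0b10001110; 0b10111100 ⊕ 0b10001110 = 0b00110010.
Blocks that differ from the original plaintext: P[1].

P[1] = 0b11010100, P[2] = 0b01111001, P[3] = 0b00011010, P[4] = 0b01010001, P[5] = 0b11001010, P[6] = 0b00110010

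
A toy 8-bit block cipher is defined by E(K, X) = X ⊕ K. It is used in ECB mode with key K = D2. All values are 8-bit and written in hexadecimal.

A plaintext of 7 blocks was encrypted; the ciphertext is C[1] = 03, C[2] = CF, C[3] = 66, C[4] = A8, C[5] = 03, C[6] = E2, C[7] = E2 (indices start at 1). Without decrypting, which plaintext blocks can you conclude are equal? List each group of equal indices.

ECB encrypts each block independently with the same key, so equal ciphertext blocks imply equal plaintext blocks.
C[1] = C[5] = 03, so P[1] = P[5].
C[6] = C[7] = E2, so P[6] = P[7].

P[1] = P[5]; P[6] = P[7]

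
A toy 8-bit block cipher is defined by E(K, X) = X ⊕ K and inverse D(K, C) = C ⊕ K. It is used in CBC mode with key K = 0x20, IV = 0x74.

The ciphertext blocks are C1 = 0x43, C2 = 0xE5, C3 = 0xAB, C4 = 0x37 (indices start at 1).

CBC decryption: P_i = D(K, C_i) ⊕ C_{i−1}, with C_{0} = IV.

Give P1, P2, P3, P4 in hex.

P1 = 0x17, P2 = 0x86, P3 = 0x6E, P4 = 0xBC

P1: D(K, 0x43) = 0x63; 0x63 ⊕ 0x74 = 0x17.
P2: D(K, 0xE5) = 0xC5; 0xC5 ⊕ 0x43 = 0x86.
P3: D(K, 0xAB) = 0x8B; 0x8B ⊕ 0xE5 = 0x6E.
P4: D(K, 0x37) = 0x17; 0x17 ⊕ 0xAB = 0xBC.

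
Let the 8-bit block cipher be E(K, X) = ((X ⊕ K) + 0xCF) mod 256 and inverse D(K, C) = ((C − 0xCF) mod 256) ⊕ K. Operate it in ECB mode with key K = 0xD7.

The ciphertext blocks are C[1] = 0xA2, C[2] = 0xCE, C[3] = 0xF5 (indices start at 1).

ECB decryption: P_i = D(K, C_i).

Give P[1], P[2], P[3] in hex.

P[1] = 0x04, P[2] = 0x28, P[3] = 0xF1

P[1]: D(K, 0xA2) = 0x04.
P[2]: D(K, 0xCE) = 0x28.
P[3]: D(K, 0xF5) = 0xF1.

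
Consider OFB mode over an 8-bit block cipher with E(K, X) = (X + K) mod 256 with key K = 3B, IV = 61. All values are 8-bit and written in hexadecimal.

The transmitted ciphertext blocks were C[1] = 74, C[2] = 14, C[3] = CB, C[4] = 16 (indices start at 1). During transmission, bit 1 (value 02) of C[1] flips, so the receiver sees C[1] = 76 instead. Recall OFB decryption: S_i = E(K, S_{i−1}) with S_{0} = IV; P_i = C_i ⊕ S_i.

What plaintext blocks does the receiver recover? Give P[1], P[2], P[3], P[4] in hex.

P[1] = EA, P[2] = C3, P[3] = D9, P[4] = 5B

Only C[1] changed, to 76. In OFB, a change in C_i flips the same bit in P_i only; the keystream is unaffected. Decrypting the received ciphertext:
P[1]: S = E(K, 61) = 9C; 76 ⊕ 9C = EA.
P[2]: S = E(K, 9C) = D7; 14 ⊕ D7 = C3.
P[3]: S = E(K, D7) = 12; CB ⊕ 12 = D9.
P[4]: S = E(K, 12) = 4D; 16 ⊕ 4D = 5B.
Blocks that differ from the original plaintext: P[1].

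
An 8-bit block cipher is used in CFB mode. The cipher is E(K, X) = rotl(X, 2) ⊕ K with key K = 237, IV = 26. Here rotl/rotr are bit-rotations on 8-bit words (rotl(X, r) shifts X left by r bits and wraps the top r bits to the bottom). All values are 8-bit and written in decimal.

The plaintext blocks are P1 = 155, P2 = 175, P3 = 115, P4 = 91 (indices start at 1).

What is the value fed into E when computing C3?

CFB encryption: C_i = P_i ⊕ E(K, C_{i−1}), with C_{0} = IV.
C1: E(K, 26) = 133; 155 ⊕ 133 = 30.
C2: E(K, 30) = 149; 175 ⊕ 149 = 58.
C3: E(K, 58) = 5; 115 ⊕ 5 = 118.
So the input to E for block 3 is 58.

58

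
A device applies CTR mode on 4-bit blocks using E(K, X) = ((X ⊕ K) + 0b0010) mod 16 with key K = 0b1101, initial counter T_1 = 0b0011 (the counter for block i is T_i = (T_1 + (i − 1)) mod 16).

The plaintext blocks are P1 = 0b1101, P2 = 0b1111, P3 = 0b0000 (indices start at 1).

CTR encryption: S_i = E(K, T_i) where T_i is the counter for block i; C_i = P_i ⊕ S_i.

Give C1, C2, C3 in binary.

C1: T = 0b0011, S = E(K, T) = 0b0000; 0b1101 ⊕ 0b0000 = 0b1101.
C2: T = 0b0100, S = E(K, T) = 0b1011; 0b1111 ⊕ 0b1011 = 0b0100.
C3: T = 0b0101, S = E(K, T) = 0b1010; 0b0000 ⊕ 0b1010 = 0b1010.

C1 = 0b1101, C2 = 0b0100, C3 = 0b1010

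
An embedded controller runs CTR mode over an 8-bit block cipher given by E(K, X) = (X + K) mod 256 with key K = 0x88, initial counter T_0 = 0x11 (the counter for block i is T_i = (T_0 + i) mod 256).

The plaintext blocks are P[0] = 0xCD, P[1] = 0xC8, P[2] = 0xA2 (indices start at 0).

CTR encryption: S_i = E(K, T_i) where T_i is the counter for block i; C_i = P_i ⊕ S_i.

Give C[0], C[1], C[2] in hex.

C[0]: T = 0x11, S = E(K, T) = 0x99; 0xCD ⊕ 0x99 = 0x54.
C[1]: T = 0x12, S = E(K, T) = 0x9A; 0xC8 ⊕ 0x9A = 0x52.
C[2]: T = 0x13, S = E(K, T) = 0x9B; 0xA2 ⊕ 0x9B = 0x39.

C[0] = 0x54, C[1] = 0x52, C[2] = 0x39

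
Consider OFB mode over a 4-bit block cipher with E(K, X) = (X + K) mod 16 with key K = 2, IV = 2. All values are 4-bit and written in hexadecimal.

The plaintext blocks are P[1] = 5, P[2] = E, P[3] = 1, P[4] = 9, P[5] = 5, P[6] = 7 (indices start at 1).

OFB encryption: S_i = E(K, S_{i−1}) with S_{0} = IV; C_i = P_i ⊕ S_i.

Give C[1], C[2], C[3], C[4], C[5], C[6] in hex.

C[1] = 1, C[2] = 8, C[3] = 9, C[4] = 3, C[5] = 9, C[6] = 9

C[1]: S = E(K, 2) = 4; 5 ⊕ 4 = 1.
C[2]: S = E(K, 4) = 6; E ⊕ 6 = 8.
C[3]: S = E(K, 6) = 8; 1 ⊕ 8 = 9.
C[4]: S = E(K, 8) = A; 9 ⊕ A = 3.
C[5]: S = E(K, A) = C; 5 ⊕ C = 9.
C[6]: S = E(K, C) = E; 7 ⊕ E = 9.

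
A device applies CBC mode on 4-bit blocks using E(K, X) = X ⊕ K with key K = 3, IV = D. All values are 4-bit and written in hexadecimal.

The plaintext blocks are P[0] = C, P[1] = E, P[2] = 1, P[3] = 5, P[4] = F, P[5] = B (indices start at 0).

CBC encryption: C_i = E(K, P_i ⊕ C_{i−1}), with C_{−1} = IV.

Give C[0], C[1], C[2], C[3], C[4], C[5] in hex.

C[0] = 2, C[1] = F, C[2] = D, C[3] = B, C[4] = 7, C[5] = F

C[0]: P[0] ⊕ D = 1; E(K, 1) = 2.
C[1]: P[1] ⊕ 2 = C; E(K, C) = F.
C[2]: P[2] ⊕ F = E; E(K, E) = D.
C[3]: P[3] ⊕ D = 8; E(K, 8) = B.
C[4]: P[4] ⊕ B = 4; E(K, 4) = 7.
C[5]: P[5] ⊕ 7 = C; E(K, C) = F.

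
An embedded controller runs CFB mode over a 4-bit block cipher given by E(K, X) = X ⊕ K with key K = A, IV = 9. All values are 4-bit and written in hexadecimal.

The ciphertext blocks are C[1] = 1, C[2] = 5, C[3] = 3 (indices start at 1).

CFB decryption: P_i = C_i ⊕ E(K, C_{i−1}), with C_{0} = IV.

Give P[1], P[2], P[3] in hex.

P[1]: E(K, 9) = 3; 1 ⊕ 3 = 2.
P[2]: E(K, 1) = B; 5 ⊕ B = E.
P[3]: E(K, 5) = F; 3 ⊕ F = C.

P[1] = 2, P[2] = E, P[3] = C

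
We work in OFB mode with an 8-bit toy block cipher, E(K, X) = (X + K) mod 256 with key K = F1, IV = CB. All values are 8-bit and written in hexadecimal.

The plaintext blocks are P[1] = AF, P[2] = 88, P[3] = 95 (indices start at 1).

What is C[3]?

C[3] = 0B

OFB encryption: S_i = E(K, S_{i−1}) with S_{0} = IV; C_i = P_i ⊕ S_i.
C[1]: S = E(K, CB) = BC; AF ⊕ BC = 13.
C[2]: S = E(K, BC) = AD; 88 ⊕ AD = 25.
C[3]: S = E(K, AD) = 9E; 95 ⊕ 9E = 0B.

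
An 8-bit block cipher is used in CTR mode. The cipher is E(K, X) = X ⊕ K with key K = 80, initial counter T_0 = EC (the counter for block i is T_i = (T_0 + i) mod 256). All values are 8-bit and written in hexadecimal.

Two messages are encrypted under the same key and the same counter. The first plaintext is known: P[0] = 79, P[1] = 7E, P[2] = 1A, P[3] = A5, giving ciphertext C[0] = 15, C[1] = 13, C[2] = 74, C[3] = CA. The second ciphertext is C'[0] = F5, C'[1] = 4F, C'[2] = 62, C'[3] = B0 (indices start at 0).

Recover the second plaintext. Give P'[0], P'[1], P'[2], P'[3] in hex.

P'[0] = 99, P'[1] = 22, P'[2] = 0C, P'[3] = DF

In CTR with a reused counter, both messages share the same keystream S_i, so C_i ⊕ C'_i = P_i ⊕ P'_i and thus P'_i = P_i ⊕ C_i ⊕ C'_i.
P'[0]: 79 ⊕ 15 ⊕ F5 = 99.
P'[1]: 7E ⊕ 13 ⊕ 4F = 22.
P'[2]: 1A ⊕ 74 ⊕ 62 = 0C.
P'[3]: A5 ⊕ CA ⊕ B0 = DF.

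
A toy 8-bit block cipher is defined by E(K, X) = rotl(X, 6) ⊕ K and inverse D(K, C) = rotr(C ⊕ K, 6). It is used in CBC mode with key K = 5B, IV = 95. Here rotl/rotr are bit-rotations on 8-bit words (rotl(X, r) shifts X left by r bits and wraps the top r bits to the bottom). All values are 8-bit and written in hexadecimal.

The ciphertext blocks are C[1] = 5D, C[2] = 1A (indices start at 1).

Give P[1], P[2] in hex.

P[1] = 8D, P[2] = 58

CBC decryption: P_i = D(K, C_i) ⊕ C_{i−1}, with C_{0} = IV.
P[1]: D(K, 5D) = 18; 18 ⊕ 95 = 8D.
P[2]: D(K, 1A) = 05; 05 ⊕ 5D = 58.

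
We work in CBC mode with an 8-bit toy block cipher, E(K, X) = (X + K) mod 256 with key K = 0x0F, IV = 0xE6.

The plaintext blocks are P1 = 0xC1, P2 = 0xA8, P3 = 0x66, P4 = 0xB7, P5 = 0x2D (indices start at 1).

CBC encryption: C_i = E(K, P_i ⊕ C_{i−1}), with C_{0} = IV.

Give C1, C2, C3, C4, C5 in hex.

C1: P1 ⊕ 0xE6 = 0x27; E(K, 0x27) = 0x36.
C2: P2 ⊕ 0x36 = 0x9E; E(K, 0x9E) = 0xAD.
C3: P3 ⊕ 0xAD = 0xCB; E(K, 0xCB) = 0xDA.
C4: P4 ⊕ 0xDA = 0x6D; E(K, 0x6D) = 0x7C.
C5: P5 ⊕ 0x7C = 0x51; E(K, 0x51) = 0x60.

C1 = 0x36, C2 = 0xAD, C3 = 0xDA, C4 = 0x7C, C5 = 0x60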